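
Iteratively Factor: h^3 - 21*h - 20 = (h - 5)*(h^2 + 5*h + 4) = (h - 5)*(h + 1)*(h + 4)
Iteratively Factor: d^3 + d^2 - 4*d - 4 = (d + 2)*(d^2 - d - 2) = (d + 1)*(d + 2)*(d - 2)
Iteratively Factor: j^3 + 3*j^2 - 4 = (j - 1)*(j^2 + 4*j + 4) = (j - 1)*(j + 2)*(j + 2)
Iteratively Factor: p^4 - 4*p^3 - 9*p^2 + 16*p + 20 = (p + 2)*(p^3 - 6*p^2 + 3*p + 10) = (p - 2)*(p + 2)*(p^2 - 4*p - 5) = (p - 5)*(p - 2)*(p + 2)*(p + 1)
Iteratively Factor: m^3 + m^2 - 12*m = (m - 3)*(m^2 + 4*m) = m*(m - 3)*(m + 4)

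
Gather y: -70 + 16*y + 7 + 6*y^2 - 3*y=6*y^2 + 13*y - 63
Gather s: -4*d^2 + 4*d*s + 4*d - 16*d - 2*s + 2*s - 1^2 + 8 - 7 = -4*d^2 + 4*d*s - 12*d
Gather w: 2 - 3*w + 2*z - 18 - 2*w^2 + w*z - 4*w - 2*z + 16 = -2*w^2 + w*(z - 7)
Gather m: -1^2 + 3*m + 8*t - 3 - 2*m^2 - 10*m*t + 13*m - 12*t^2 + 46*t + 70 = -2*m^2 + m*(16 - 10*t) - 12*t^2 + 54*t + 66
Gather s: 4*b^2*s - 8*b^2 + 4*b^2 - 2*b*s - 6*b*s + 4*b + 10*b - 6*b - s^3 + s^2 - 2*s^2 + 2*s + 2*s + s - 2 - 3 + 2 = -4*b^2 + 8*b - s^3 - s^2 + s*(4*b^2 - 8*b + 5) - 3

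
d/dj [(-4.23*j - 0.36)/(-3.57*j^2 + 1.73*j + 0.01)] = (-15.1011*j^2 - 2.5704*j + 0.5805)/(12.7449*j^4 - 12.3522*j^3 + 2.9215*j^2 + 0.0346*j + 0.0001)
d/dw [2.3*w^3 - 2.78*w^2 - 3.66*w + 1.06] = 6.9*w^2 - 5.56*w - 3.66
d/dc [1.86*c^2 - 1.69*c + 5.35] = 3.72*c - 1.69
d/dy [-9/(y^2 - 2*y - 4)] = 18*(y - 1)/(-y^2 + 2*y + 4)^2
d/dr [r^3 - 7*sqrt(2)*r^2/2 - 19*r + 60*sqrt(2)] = 3*r^2 - 7*sqrt(2)*r - 19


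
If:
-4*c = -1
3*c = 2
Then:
No Solution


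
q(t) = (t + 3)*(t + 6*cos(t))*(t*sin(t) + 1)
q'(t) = (1 - 6*sin(t))*(t + 3)*(t*sin(t) + 1) + (t + 3)*(t + 6*cos(t))*(t*cos(t) + sin(t)) + (t + 6*cos(t))*(t*sin(t) + 1)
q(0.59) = 26.59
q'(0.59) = 17.21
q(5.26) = -241.74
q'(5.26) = -75.28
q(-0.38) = 15.52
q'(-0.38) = 5.72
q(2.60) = -33.31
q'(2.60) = -9.01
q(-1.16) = 4.69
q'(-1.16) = 24.09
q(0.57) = 26.24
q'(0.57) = 17.36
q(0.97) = 31.17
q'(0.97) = 3.41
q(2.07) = -11.46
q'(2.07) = -62.76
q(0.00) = 18.00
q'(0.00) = 9.00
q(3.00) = -25.11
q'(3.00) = 47.02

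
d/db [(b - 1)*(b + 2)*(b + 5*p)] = 3*b^2 + 10*b*p + 2*b + 5*p - 2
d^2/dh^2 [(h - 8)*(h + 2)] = 2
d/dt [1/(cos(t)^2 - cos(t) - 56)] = (2*cos(t) - 1)*sin(t)/(sin(t)^2 + cos(t) + 55)^2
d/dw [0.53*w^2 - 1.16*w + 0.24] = 1.06*w - 1.16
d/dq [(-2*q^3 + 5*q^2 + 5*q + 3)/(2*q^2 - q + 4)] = (-4*q^4 + 4*q^3 - 39*q^2 + 28*q + 23)/(4*q^4 - 4*q^3 + 17*q^2 - 8*q + 16)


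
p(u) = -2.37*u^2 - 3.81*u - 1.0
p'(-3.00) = 10.41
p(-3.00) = -10.90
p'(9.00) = -46.47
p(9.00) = -227.26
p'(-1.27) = 2.21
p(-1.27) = 0.02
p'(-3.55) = 13.02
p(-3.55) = -17.34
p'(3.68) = -21.25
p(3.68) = -47.12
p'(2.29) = -14.66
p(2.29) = -22.15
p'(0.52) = -6.27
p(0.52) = -3.62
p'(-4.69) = 18.42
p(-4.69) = -35.26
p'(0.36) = -5.52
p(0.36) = -2.68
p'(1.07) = -8.88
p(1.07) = -7.79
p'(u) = -4.74*u - 3.81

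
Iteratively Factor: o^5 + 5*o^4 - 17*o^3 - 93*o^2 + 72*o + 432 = (o + 3)*(o^4 + 2*o^3 - 23*o^2 - 24*o + 144) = (o - 3)*(o + 3)*(o^3 + 5*o^2 - 8*o - 48) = (o - 3)*(o + 3)*(o + 4)*(o^2 + o - 12) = (o - 3)^2*(o + 3)*(o + 4)*(o + 4)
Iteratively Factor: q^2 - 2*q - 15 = (q - 5)*(q + 3)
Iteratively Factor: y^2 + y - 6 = (y - 2)*(y + 3)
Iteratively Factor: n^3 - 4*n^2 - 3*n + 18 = (n - 3)*(n^2 - n - 6) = (n - 3)^2*(n + 2)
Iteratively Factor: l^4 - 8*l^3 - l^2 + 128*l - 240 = (l - 5)*(l^3 - 3*l^2 - 16*l + 48) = (l - 5)*(l - 4)*(l^2 + l - 12) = (l - 5)*(l - 4)*(l + 4)*(l - 3)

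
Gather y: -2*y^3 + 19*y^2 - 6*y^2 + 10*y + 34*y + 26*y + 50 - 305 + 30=-2*y^3 + 13*y^2 + 70*y - 225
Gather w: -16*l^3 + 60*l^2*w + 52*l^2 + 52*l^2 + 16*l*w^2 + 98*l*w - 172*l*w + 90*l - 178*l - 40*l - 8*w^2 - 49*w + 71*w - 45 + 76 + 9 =-16*l^3 + 104*l^2 - 128*l + w^2*(16*l - 8) + w*(60*l^2 - 74*l + 22) + 40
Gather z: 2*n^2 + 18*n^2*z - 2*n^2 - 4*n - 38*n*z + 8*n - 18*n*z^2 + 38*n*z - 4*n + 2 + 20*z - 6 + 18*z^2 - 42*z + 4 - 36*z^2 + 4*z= z^2*(-18*n - 18) + z*(18*n^2 - 18)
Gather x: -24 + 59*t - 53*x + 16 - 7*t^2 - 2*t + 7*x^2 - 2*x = -7*t^2 + 57*t + 7*x^2 - 55*x - 8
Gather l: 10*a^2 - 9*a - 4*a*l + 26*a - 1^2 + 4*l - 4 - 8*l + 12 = 10*a^2 + 17*a + l*(-4*a - 4) + 7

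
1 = 1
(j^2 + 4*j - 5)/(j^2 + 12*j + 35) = (j - 1)/(j + 7)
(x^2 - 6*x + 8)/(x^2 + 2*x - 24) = (x - 2)/(x + 6)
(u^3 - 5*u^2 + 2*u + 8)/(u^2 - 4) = (u^2 - 3*u - 4)/(u + 2)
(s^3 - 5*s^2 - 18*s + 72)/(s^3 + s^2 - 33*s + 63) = (s^2 - 2*s - 24)/(s^2 + 4*s - 21)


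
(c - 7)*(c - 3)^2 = c^3 - 13*c^2 + 51*c - 63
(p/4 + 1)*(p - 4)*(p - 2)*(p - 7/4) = p^4/4 - 15*p^3/16 - 25*p^2/8 + 15*p - 14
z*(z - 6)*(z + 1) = z^3 - 5*z^2 - 6*z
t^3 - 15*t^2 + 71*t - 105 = (t - 7)*(t - 5)*(t - 3)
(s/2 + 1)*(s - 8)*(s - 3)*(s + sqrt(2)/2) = s^4/2 - 9*s^3/2 + sqrt(2)*s^3/4 - 9*sqrt(2)*s^2/4 + s^2 + sqrt(2)*s/2 + 24*s + 12*sqrt(2)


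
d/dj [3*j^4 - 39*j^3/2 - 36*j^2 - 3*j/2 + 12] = 12*j^3 - 117*j^2/2 - 72*j - 3/2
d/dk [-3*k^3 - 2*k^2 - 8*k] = -9*k^2 - 4*k - 8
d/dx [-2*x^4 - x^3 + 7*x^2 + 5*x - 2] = -8*x^3 - 3*x^2 + 14*x + 5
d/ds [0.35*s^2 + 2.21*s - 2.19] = 0.7*s + 2.21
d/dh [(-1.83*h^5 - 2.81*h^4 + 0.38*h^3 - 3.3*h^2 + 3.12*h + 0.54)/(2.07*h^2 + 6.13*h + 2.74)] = (-11.3643*h^6 - 56.505*h^5 - 75.9603*h^4 - 26.1388*h^3 - 23.5638*h^2 - 20.3196*h + 5.2386)/(4.2849*h^4 + 25.3782*h^3 + 48.9205*h^2 + 33.5924*h + 7.5076)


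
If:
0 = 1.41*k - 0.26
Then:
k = 0.18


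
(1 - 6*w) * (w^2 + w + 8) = -6*w^3 - 5*w^2 - 47*w + 8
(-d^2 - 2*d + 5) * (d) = -d^3 - 2*d^2 + 5*d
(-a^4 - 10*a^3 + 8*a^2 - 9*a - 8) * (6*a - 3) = -6*a^5 - 57*a^4 + 78*a^3 - 78*a^2 - 21*a + 24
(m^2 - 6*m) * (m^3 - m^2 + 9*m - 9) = m^5 - 7*m^4 + 15*m^3 - 63*m^2 + 54*m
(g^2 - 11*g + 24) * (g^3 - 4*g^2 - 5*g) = g^5 - 15*g^4 + 63*g^3 - 41*g^2 - 120*g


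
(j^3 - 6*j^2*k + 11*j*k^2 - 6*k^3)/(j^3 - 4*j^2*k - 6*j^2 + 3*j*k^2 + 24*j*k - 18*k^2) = (j - 2*k)/(j - 6)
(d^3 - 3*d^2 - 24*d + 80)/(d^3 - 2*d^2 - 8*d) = (d^2 + d - 20)/(d*(d + 2))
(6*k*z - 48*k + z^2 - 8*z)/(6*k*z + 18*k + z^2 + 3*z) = (z - 8)/(z + 3)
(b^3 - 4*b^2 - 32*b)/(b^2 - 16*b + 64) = b*(b + 4)/(b - 8)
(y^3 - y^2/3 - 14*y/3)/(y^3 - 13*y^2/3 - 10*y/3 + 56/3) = y/(y - 4)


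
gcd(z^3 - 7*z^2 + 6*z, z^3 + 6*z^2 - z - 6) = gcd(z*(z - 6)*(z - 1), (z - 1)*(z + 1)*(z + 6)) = z - 1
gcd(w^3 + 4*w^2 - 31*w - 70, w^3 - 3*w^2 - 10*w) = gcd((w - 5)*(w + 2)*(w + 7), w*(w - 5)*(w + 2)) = w^2 - 3*w - 10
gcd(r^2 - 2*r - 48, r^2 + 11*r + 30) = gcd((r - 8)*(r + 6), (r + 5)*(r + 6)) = r + 6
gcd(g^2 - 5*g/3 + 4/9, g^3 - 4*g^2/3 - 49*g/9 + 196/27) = g - 4/3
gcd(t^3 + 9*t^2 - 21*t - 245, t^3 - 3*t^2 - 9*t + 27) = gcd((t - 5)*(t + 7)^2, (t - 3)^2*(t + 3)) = 1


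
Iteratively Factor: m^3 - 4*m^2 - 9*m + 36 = (m - 3)*(m^2 - m - 12) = (m - 3)*(m + 3)*(m - 4)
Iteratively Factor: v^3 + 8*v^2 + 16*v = (v + 4)*(v^2 + 4*v) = v*(v + 4)*(v + 4)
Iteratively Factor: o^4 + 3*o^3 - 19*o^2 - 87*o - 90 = (o + 2)*(o^3 + o^2 - 21*o - 45) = (o + 2)*(o + 3)*(o^2 - 2*o - 15) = (o + 2)*(o + 3)^2*(o - 5)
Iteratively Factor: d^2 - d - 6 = (d - 3)*(d + 2)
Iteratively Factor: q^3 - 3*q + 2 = (q - 1)*(q^2 + q - 2) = (q - 1)*(q + 2)*(q - 1)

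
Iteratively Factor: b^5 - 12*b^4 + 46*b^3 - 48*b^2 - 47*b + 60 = (b + 1)*(b^4 - 13*b^3 + 59*b^2 - 107*b + 60) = (b - 1)*(b + 1)*(b^3 - 12*b^2 + 47*b - 60) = (b - 5)*(b - 1)*(b + 1)*(b^2 - 7*b + 12) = (b - 5)*(b - 3)*(b - 1)*(b + 1)*(b - 4)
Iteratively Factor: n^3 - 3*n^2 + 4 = (n + 1)*(n^2 - 4*n + 4) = (n - 2)*(n + 1)*(n - 2)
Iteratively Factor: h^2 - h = (h)*(h - 1)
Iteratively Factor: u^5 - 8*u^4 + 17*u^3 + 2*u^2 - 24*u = (u - 4)*(u^4 - 4*u^3 + u^2 + 6*u) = u*(u - 4)*(u^3 - 4*u^2 + u + 6) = u*(u - 4)*(u - 2)*(u^2 - 2*u - 3) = u*(u - 4)*(u - 2)*(u + 1)*(u - 3)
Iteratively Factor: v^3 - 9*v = (v - 3)*(v^2 + 3*v) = (v - 3)*(v + 3)*(v)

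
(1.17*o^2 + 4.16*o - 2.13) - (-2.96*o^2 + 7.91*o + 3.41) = 4.13*o^2 - 3.75*o - 5.54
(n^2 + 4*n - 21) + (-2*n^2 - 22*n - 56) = -n^2 - 18*n - 77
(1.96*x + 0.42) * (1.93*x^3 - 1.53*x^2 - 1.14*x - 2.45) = 3.7828*x^4 - 2.1882*x^3 - 2.877*x^2 - 5.2808*x - 1.029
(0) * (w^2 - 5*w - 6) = 0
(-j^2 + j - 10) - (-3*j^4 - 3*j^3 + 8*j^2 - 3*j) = 3*j^4 + 3*j^3 - 9*j^2 + 4*j - 10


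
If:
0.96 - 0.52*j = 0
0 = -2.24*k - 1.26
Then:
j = 1.85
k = -0.56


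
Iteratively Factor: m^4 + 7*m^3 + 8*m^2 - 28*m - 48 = (m - 2)*(m^3 + 9*m^2 + 26*m + 24) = (m - 2)*(m + 2)*(m^2 + 7*m + 12) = (m - 2)*(m + 2)*(m + 3)*(m + 4)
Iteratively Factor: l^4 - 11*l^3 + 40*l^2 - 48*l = (l - 4)*(l^3 - 7*l^2 + 12*l) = (l - 4)^2*(l^2 - 3*l) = l*(l - 4)^2*(l - 3)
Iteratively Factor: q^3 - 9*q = (q + 3)*(q^2 - 3*q) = q*(q + 3)*(q - 3)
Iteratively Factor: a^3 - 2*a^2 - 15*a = (a)*(a^2 - 2*a - 15) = a*(a - 5)*(a + 3)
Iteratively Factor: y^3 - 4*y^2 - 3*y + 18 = (y - 3)*(y^2 - y - 6) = (y - 3)^2*(y + 2)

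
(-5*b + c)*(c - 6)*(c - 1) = -5*b*c^2 + 35*b*c - 30*b + c^3 - 7*c^2 + 6*c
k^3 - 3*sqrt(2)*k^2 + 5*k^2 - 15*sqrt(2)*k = k*(k + 5)*(k - 3*sqrt(2))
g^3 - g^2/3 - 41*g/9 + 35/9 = (g - 5/3)*(g - 1)*(g + 7/3)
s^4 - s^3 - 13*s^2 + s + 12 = (s - 4)*(s - 1)*(s + 1)*(s + 3)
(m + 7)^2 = m^2 + 14*m + 49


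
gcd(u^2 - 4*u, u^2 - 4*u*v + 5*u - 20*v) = 1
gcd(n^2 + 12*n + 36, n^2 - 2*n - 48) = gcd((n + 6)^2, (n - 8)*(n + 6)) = n + 6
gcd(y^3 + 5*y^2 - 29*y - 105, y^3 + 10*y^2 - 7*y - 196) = y + 7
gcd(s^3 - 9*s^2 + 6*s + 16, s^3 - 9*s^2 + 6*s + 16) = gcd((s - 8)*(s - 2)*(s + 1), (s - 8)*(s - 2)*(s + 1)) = s^3 - 9*s^2 + 6*s + 16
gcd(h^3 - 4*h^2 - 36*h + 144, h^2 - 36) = h^2 - 36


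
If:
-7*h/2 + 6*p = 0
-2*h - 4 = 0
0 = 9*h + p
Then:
No Solution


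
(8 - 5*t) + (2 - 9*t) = 10 - 14*t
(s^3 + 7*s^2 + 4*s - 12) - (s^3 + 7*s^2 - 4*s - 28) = 8*s + 16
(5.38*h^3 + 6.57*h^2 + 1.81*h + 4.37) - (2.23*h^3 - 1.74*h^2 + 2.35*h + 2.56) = 3.15*h^3 + 8.31*h^2 - 0.54*h + 1.81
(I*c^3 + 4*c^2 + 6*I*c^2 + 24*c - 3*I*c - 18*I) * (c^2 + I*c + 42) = I*c^5 + 3*c^4 + 6*I*c^4 + 18*c^3 + 43*I*c^3 + 171*c^2 + 258*I*c^2 + 1026*c - 126*I*c - 756*I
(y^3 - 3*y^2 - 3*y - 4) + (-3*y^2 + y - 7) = y^3 - 6*y^2 - 2*y - 11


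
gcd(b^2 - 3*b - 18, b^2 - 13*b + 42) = b - 6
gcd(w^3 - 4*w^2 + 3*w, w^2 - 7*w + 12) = w - 3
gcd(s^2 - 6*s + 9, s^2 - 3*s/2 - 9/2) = s - 3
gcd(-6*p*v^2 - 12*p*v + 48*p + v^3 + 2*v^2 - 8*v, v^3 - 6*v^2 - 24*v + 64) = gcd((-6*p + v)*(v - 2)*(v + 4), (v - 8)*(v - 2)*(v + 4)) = v^2 + 2*v - 8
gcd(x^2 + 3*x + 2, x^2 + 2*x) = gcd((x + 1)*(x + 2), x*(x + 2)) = x + 2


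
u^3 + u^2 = u^2*(u + 1)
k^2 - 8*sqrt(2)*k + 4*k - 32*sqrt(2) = (k + 4)*(k - 8*sqrt(2))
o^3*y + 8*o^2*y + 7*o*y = o*(o + 7)*(o*y + y)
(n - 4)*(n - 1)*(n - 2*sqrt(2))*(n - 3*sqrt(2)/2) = n^4 - 5*n^3 - 7*sqrt(2)*n^3/2 + 10*n^2 + 35*sqrt(2)*n^2/2 - 30*n - 14*sqrt(2)*n + 24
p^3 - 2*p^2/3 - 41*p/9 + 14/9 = (p - 7/3)*(p - 1/3)*(p + 2)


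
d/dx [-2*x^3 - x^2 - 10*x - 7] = -6*x^2 - 2*x - 10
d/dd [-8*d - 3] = -8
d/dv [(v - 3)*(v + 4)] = 2*v + 1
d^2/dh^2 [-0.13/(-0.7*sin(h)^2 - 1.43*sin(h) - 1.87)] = (-0.2548*sin(h)^4 - 0.39039*sin(h)^3 + 0.797043*sin(h)^2 + 1.128413*sin(h) + 0.191334)/(0.7*sin(h)^2 + 1.43*sin(h) + 1.87)^3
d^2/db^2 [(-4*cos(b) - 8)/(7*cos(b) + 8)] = 24*(7*cos(b)^2 - 8*cos(b) - 14)/(7*cos(b) + 8)^3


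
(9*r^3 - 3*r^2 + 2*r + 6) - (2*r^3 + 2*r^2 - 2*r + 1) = 7*r^3 - 5*r^2 + 4*r + 5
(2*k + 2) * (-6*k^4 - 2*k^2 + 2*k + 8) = -12*k^5 - 12*k^4 - 4*k^3 + 20*k + 16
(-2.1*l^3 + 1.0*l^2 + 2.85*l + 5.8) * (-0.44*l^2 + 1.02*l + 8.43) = 0.924*l^5 - 2.582*l^4 - 17.937*l^3 + 8.785*l^2 + 29.9415*l + 48.894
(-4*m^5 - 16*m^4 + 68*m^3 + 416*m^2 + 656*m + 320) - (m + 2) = -4*m^5 - 16*m^4 + 68*m^3 + 416*m^2 + 655*m + 318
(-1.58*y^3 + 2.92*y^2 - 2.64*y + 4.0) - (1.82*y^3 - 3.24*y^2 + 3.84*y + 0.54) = -3.4*y^3 + 6.16*y^2 - 6.48*y + 3.46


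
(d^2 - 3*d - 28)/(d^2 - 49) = (d + 4)/(d + 7)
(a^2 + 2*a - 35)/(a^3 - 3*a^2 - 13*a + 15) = (a + 7)/(a^2 + 2*a - 3)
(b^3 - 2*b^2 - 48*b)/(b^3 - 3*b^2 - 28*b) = (-b^2 + 2*b + 48)/(-b^2 + 3*b + 28)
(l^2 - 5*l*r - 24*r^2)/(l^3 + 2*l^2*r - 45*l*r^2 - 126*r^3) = (-l + 8*r)/(-l^2 + l*r + 42*r^2)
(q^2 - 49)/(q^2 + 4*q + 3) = (q^2 - 49)/(q^2 + 4*q + 3)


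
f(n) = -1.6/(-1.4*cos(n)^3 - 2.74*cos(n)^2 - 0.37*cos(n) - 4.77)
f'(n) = -1.6*(-4.2*sin(n)*cos(n)^2 - 5.48*sin(n)*cos(n) - 0.37*sin(n))/(-1.4*cos(n)^3 - 2.74*cos(n)^2 - 0.37*cos(n) - 4.77)^2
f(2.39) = 0.30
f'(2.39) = -0.05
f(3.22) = 0.28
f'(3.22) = 0.00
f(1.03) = 0.27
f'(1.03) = 0.17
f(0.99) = 0.27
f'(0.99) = 0.17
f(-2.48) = 0.29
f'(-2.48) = 0.04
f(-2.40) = 0.29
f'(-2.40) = 0.05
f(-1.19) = 0.30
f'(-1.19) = -0.15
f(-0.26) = 0.18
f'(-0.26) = -0.05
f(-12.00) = 0.20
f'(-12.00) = 0.11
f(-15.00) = 0.29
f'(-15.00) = 0.05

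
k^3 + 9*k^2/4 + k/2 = k*(k + 1/4)*(k + 2)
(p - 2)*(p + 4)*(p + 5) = p^3 + 7*p^2 + 2*p - 40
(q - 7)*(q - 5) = q^2 - 12*q + 35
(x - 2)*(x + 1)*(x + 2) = x^3 + x^2 - 4*x - 4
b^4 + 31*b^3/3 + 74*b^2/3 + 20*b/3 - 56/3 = (b - 2/3)*(b + 2)^2*(b + 7)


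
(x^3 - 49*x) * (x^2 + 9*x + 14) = x^5 + 9*x^4 - 35*x^3 - 441*x^2 - 686*x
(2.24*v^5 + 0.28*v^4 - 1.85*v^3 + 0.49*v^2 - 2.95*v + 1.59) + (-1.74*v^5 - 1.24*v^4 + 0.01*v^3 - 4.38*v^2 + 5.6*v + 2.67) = 0.5*v^5 - 0.96*v^4 - 1.84*v^3 - 3.89*v^2 + 2.65*v + 4.26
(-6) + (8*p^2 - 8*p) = 8*p^2 - 8*p - 6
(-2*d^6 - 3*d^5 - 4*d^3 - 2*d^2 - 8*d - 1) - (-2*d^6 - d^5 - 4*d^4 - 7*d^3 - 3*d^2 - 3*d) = -2*d^5 + 4*d^4 + 3*d^3 + d^2 - 5*d - 1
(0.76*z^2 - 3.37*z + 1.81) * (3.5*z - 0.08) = 2.66*z^3 - 11.8558*z^2 + 6.6046*z - 0.1448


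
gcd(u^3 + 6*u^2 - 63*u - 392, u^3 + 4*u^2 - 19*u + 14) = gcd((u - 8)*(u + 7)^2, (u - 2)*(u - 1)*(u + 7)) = u + 7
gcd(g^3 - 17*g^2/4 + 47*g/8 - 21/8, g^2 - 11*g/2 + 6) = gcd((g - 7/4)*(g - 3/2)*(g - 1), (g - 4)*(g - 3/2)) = g - 3/2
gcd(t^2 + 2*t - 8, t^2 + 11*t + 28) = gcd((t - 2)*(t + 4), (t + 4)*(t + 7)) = t + 4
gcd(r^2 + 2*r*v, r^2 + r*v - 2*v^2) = r + 2*v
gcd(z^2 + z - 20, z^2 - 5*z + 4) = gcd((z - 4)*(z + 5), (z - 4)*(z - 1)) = z - 4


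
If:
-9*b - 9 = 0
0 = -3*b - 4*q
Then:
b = -1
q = 3/4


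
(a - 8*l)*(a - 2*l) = a^2 - 10*a*l + 16*l^2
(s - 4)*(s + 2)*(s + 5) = s^3 + 3*s^2 - 18*s - 40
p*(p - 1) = p^2 - p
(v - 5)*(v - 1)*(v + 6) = v^3 - 31*v + 30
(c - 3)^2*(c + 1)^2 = c^4 - 4*c^3 - 2*c^2 + 12*c + 9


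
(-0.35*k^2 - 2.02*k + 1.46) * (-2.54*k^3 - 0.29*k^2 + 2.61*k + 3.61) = 0.889*k^5 + 5.2323*k^4 - 4.0361*k^3 - 6.9591*k^2 - 3.4816*k + 5.2706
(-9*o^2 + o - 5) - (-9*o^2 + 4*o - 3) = -3*o - 2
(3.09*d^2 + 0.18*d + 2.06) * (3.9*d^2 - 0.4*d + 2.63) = 12.051*d^4 - 0.534*d^3 + 16.0887*d^2 - 0.3506*d + 5.4178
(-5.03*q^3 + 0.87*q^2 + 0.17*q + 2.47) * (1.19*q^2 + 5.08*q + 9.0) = -5.9857*q^5 - 24.5171*q^4 - 40.6481*q^3 + 11.6329*q^2 + 14.0776*q + 22.23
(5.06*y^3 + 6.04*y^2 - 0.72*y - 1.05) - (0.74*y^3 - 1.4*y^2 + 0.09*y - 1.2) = 4.32*y^3 + 7.44*y^2 - 0.81*y + 0.15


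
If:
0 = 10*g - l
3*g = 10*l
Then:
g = 0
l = 0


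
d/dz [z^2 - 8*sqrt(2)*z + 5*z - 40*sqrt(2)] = 2*z - 8*sqrt(2) + 5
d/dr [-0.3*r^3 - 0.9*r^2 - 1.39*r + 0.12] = -0.9*r^2 - 1.8*r - 1.39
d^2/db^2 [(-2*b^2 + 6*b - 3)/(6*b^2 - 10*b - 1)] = 8*(24*b^3 - 90*b^2 + 162*b - 95)/(216*b^6 - 1080*b^5 + 1692*b^4 - 640*b^3 - 282*b^2 - 30*b - 1)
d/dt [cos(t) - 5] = -sin(t)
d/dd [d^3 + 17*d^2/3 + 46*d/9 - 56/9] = 3*d^2 + 34*d/3 + 46/9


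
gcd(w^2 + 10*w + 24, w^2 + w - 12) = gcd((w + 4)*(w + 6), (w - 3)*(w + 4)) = w + 4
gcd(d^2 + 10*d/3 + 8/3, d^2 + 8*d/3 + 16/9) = d + 4/3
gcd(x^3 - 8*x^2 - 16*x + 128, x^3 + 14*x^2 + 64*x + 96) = x + 4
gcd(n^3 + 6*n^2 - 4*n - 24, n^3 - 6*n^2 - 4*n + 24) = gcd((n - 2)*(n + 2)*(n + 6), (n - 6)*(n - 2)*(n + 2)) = n^2 - 4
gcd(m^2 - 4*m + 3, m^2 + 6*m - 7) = m - 1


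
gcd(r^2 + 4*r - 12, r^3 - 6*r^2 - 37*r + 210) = r + 6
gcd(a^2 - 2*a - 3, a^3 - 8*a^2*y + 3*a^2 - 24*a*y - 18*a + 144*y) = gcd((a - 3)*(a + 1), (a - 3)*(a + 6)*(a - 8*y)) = a - 3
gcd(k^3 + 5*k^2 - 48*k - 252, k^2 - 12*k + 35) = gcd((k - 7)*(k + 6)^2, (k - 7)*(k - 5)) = k - 7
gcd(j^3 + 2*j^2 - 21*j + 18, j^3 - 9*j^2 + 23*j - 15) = j^2 - 4*j + 3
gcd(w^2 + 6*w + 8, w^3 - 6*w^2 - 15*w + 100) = w + 4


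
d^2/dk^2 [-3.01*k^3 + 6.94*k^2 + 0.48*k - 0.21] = 13.88 - 18.06*k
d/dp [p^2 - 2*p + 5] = 2*p - 2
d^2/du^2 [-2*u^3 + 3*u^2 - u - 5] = 6 - 12*u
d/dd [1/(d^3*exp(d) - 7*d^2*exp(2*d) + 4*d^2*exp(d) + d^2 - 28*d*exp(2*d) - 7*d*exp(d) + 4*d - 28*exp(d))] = (-d^3*exp(d) + 14*d^2*exp(2*d) - 7*d^2*exp(d) + 70*d*exp(2*d) - d*exp(d) - 2*d + 28*exp(2*d) + 35*exp(d) - 4)/(d^3*exp(d) - 7*d^2*exp(2*d) + 4*d^2*exp(d) + d^2 - 28*d*exp(2*d) - 7*d*exp(d) + 4*d - 28*exp(d))^2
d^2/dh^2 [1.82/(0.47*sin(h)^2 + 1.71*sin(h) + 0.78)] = (-1.608152*sin(h)^4 - 4.388202*sin(h)^3 - 0.240785999999998*sin(h)^2 + 11.20392*sin(h) + 9.3093)/(0.47*sin(h)^2 + 1.71*sin(h) + 0.78)^3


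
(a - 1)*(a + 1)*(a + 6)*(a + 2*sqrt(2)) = a^4 + 2*sqrt(2)*a^3 + 6*a^3 - a^2 + 12*sqrt(2)*a^2 - 6*a - 2*sqrt(2)*a - 12*sqrt(2)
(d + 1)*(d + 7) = d^2 + 8*d + 7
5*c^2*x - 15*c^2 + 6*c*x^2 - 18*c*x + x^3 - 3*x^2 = (c + x)*(5*c + x)*(x - 3)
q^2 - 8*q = q*(q - 8)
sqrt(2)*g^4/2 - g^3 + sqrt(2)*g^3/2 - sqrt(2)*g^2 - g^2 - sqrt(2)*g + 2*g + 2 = (g + 1)*(g - sqrt(2))^2*(sqrt(2)*g/2 + 1)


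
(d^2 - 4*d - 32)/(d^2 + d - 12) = (d - 8)/(d - 3)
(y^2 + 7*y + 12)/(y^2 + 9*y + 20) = (y + 3)/(y + 5)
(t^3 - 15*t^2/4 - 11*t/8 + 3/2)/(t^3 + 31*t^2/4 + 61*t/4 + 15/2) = (t^2 - 9*t/2 + 2)/(t^2 + 7*t + 10)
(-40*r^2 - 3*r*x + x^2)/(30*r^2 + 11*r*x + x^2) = (-8*r + x)/(6*r + x)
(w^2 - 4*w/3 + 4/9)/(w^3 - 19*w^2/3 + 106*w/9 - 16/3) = (3*w - 2)/(3*w^2 - 17*w + 24)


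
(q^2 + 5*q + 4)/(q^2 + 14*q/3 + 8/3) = 3*(q + 1)/(3*q + 2)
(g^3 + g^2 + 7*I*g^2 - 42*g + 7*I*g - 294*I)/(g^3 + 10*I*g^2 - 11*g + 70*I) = (g^2 + g - 42)/(g^2 + 3*I*g + 10)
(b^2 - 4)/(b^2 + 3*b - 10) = (b + 2)/(b + 5)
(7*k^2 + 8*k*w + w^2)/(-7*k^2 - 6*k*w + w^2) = (7*k + w)/(-7*k + w)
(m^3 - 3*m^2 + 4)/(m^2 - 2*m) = m - 1 - 2/m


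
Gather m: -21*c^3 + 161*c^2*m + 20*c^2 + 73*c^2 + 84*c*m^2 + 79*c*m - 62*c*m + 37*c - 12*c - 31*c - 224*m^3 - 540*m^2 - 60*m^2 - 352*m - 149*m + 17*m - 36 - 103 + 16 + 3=-21*c^3 + 93*c^2 - 6*c - 224*m^3 + m^2*(84*c - 600) + m*(161*c^2 + 17*c - 484) - 120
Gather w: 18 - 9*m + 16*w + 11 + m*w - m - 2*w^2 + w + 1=-10*m - 2*w^2 + w*(m + 17) + 30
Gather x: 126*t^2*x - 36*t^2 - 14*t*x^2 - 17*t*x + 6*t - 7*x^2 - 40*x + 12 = -36*t^2 + 6*t + x^2*(-14*t - 7) + x*(126*t^2 - 17*t - 40) + 12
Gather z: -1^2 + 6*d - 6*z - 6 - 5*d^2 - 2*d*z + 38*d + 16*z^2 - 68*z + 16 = -5*d^2 + 44*d + 16*z^2 + z*(-2*d - 74) + 9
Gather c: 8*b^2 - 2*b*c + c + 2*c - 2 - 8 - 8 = 8*b^2 + c*(3 - 2*b) - 18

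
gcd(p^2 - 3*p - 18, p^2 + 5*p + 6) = p + 3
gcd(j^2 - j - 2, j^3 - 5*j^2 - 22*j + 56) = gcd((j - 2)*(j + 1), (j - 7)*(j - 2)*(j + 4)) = j - 2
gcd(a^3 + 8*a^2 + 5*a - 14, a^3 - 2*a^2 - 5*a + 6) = a^2 + a - 2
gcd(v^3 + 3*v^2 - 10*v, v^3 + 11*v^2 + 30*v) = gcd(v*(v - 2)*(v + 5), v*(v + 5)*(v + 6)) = v^2 + 5*v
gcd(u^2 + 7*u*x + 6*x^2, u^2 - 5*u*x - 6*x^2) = u + x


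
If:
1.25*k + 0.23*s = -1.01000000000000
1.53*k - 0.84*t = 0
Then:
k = 0.549019607843137*t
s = -2.98380221653879*t - 4.39130434782609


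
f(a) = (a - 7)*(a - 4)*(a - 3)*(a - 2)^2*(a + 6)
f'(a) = (a - 7)*(a - 4)*(a - 3)*(a - 2)^2 + (a - 7)*(a - 4)*(a - 3)*(a + 6)*(2*a - 4) + (a - 7)*(a - 4)*(a - 2)^2*(a + 6) + (a - 7)*(a - 3)*(a - 2)^2*(a + 6) + (a - 4)*(a - 3)*(a - 2)^2*(a + 6) = 6*a^5 - 60*a^4 + 52*a^3 + 1026*a^2 - 3448*a + 3144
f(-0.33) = -3253.35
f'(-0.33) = 4390.97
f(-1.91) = -16166.78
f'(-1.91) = 12159.27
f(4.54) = -139.11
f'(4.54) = -414.13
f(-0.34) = -3297.47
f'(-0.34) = 4432.05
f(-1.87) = -15684.21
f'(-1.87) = 11968.64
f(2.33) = -4.74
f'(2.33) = -18.37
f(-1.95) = -16656.91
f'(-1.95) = 12346.68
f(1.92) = -0.58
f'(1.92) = 15.32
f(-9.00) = 906048.00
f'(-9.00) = -668580.00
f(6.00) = -1152.00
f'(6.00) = -480.00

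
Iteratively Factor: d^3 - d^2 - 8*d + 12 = (d + 3)*(d^2 - 4*d + 4) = (d - 2)*(d + 3)*(d - 2)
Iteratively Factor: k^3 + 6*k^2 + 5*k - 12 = (k + 4)*(k^2 + 2*k - 3) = (k - 1)*(k + 4)*(k + 3)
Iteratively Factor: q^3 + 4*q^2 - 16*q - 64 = (q + 4)*(q^2 - 16) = (q + 4)^2*(q - 4)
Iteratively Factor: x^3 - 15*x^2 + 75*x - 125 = (x - 5)*(x^2 - 10*x + 25) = (x - 5)^2*(x - 5)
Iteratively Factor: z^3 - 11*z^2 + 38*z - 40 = (z - 2)*(z^2 - 9*z + 20) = (z - 5)*(z - 2)*(z - 4)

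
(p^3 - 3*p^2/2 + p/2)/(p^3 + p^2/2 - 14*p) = (2*p^2 - 3*p + 1)/(2*p^2 + p - 28)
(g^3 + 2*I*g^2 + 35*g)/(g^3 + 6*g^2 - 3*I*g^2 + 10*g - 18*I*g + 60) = g*(g + 7*I)/(g^2 + 2*g*(3 + I) + 12*I)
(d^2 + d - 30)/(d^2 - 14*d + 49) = (d^2 + d - 30)/(d^2 - 14*d + 49)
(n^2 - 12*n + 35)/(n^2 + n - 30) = (n - 7)/(n + 6)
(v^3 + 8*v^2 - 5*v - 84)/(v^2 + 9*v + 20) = (v^2 + 4*v - 21)/(v + 5)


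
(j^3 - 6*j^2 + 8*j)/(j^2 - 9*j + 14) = j*(j - 4)/(j - 7)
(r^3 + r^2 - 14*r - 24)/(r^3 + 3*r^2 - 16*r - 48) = (r + 2)/(r + 4)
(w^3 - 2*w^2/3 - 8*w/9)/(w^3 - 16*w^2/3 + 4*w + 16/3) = w*(3*w - 4)/(3*(w^2 - 6*w + 8))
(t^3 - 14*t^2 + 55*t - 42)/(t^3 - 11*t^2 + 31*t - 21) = (t - 6)/(t - 3)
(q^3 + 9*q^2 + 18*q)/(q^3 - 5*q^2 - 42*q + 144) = q*(q + 3)/(q^2 - 11*q + 24)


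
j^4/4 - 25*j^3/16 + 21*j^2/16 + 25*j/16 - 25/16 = (j/4 + 1/4)*(j - 5)*(j - 5/4)*(j - 1)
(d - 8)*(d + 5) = d^2 - 3*d - 40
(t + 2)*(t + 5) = t^2 + 7*t + 10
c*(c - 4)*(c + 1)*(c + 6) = c^4 + 3*c^3 - 22*c^2 - 24*c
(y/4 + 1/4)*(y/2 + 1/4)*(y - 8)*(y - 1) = y^4/8 - 15*y^3/16 - 5*y^2/8 + 15*y/16 + 1/2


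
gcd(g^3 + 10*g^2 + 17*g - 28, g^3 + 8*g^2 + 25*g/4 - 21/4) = g + 7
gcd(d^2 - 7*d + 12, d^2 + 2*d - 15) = d - 3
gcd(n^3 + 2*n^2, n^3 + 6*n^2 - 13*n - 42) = n + 2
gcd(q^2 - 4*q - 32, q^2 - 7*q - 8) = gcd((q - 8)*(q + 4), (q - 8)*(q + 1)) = q - 8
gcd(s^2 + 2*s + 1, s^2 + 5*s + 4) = s + 1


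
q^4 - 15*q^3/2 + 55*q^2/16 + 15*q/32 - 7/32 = (q - 7)*(q - 1/2)*(q - 1/4)*(q + 1/4)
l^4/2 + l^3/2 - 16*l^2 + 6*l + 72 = (l/2 + 1)*(l - 4)*(l - 3)*(l + 6)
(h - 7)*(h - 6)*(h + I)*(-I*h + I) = -I*h^4 + h^3 + 14*I*h^3 - 14*h^2 - 55*I*h^2 + 55*h + 42*I*h - 42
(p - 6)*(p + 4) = p^2 - 2*p - 24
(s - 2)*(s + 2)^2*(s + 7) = s^4 + 9*s^3 + 10*s^2 - 36*s - 56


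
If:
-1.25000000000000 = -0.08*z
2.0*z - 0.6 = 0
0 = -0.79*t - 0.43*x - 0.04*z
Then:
No Solution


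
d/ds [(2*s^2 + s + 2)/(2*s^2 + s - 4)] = -(24*s + 6)/(2*s^2 + s - 4)^2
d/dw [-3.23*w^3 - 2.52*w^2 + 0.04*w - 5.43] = -9.69*w^2 - 5.04*w + 0.04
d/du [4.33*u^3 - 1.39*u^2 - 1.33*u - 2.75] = 12.99*u^2 - 2.78*u - 1.33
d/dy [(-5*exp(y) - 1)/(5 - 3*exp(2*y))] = (-6*(5*exp(y) + 1)*exp(y) + 15*exp(2*y) - 25)*exp(y)/(3*exp(2*y) - 5)^2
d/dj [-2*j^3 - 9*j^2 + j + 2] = -6*j^2 - 18*j + 1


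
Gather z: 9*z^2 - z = 9*z^2 - z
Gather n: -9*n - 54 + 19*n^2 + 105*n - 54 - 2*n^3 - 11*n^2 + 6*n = -2*n^3 + 8*n^2 + 102*n - 108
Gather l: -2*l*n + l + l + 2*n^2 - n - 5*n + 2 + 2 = l*(2 - 2*n) + 2*n^2 - 6*n + 4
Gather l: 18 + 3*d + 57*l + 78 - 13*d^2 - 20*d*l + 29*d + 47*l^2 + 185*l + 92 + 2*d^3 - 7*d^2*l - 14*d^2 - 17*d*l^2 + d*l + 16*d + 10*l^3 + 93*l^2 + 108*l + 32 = 2*d^3 - 27*d^2 + 48*d + 10*l^3 + l^2*(140 - 17*d) + l*(-7*d^2 - 19*d + 350) + 220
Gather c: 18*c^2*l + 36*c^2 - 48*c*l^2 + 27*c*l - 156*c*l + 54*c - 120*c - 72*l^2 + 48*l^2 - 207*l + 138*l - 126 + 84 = c^2*(18*l + 36) + c*(-48*l^2 - 129*l - 66) - 24*l^2 - 69*l - 42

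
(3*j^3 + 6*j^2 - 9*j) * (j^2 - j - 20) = 3*j^5 + 3*j^4 - 75*j^3 - 111*j^2 + 180*j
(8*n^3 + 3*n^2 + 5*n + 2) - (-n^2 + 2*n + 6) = 8*n^3 + 4*n^2 + 3*n - 4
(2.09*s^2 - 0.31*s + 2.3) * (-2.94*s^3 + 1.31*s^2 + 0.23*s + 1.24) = -6.1446*s^5 + 3.6493*s^4 - 6.6874*s^3 + 5.5333*s^2 + 0.1446*s + 2.852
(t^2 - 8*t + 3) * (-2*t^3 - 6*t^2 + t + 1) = -2*t^5 + 10*t^4 + 43*t^3 - 25*t^2 - 5*t + 3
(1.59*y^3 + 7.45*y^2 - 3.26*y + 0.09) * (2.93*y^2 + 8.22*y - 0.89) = 4.6587*y^5 + 34.8983*y^4 + 50.2721*y^3 - 33.164*y^2 + 3.6412*y - 0.0801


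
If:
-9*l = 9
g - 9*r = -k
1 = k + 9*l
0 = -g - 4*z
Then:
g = -4*z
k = 10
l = -1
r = 10/9 - 4*z/9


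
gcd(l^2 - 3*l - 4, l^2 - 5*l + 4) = l - 4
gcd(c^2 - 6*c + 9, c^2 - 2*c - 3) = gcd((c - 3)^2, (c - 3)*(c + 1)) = c - 3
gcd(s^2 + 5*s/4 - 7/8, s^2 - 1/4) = s - 1/2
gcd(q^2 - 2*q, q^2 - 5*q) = q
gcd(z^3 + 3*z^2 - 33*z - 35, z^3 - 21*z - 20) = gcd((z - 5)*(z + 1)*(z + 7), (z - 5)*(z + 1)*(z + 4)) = z^2 - 4*z - 5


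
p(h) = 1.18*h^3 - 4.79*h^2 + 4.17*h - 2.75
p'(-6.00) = 189.09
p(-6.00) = -455.09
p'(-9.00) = 377.13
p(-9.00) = -1288.49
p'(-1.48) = 26.10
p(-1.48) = -23.24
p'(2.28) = 0.73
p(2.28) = -4.16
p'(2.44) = 1.87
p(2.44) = -3.95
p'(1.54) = -2.19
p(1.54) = -3.38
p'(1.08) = -2.05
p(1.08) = -2.35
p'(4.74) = 38.30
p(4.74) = 35.06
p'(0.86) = -1.45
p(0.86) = -1.96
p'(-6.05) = 191.70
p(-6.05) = -464.61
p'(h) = 3.54*h^2 - 9.58*h + 4.17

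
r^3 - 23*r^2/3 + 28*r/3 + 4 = (r - 6)*(r - 2)*(r + 1/3)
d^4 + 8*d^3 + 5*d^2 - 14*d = d*(d - 1)*(d + 2)*(d + 7)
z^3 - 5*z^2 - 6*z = z*(z - 6)*(z + 1)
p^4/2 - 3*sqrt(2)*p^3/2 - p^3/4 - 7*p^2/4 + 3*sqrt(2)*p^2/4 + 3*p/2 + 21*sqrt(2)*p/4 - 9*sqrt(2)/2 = (p/2 + 1)*(p - 3/2)*(p - 1)*(p - 3*sqrt(2))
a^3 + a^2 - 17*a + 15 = (a - 3)*(a - 1)*(a + 5)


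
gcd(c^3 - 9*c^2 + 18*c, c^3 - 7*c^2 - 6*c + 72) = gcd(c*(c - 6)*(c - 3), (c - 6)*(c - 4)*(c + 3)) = c - 6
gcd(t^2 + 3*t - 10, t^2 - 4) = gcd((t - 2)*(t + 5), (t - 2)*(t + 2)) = t - 2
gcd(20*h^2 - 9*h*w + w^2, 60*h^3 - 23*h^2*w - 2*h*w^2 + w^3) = -4*h + w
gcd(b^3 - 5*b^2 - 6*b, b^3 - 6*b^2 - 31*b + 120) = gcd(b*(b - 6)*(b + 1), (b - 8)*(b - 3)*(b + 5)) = 1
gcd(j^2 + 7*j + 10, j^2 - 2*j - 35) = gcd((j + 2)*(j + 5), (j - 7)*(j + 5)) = j + 5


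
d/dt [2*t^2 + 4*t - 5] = 4*t + 4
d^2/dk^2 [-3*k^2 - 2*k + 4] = -6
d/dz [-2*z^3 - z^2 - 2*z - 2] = -6*z^2 - 2*z - 2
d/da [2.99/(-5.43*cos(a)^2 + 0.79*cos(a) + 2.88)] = (2.3621 - 32.4714*cos(a))*sin(a)/(-5.43*cos(a)^2 + 0.79*cos(a) + 2.88)^2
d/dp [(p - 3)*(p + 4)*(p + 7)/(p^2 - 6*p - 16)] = (p^4 - 12*p^3 - 91*p^2 - 88*p - 424)/(p^4 - 12*p^3 + 4*p^2 + 192*p + 256)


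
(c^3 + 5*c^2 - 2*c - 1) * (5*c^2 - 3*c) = 5*c^5 + 22*c^4 - 25*c^3 + c^2 + 3*c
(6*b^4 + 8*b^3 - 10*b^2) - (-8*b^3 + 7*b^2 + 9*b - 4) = 6*b^4 + 16*b^3 - 17*b^2 - 9*b + 4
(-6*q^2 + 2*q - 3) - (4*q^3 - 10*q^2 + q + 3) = -4*q^3 + 4*q^2 + q - 6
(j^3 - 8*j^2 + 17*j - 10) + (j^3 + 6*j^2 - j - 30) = 2*j^3 - 2*j^2 + 16*j - 40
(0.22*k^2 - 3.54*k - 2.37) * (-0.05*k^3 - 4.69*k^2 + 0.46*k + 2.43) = -0.011*k^5 - 0.8548*k^4 + 16.8223*k^3 + 10.0215*k^2 - 9.6924*k - 5.7591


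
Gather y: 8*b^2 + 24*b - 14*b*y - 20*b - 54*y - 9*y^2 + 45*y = 8*b^2 + 4*b - 9*y^2 + y*(-14*b - 9)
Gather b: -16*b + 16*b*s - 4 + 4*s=b*(16*s - 16) + 4*s - 4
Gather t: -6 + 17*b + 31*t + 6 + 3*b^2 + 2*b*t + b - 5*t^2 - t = 3*b^2 + 18*b - 5*t^2 + t*(2*b + 30)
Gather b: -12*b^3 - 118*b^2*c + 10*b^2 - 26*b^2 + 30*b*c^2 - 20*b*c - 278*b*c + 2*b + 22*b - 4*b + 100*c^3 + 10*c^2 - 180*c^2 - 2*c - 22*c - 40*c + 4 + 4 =-12*b^3 + b^2*(-118*c - 16) + b*(30*c^2 - 298*c + 20) + 100*c^3 - 170*c^2 - 64*c + 8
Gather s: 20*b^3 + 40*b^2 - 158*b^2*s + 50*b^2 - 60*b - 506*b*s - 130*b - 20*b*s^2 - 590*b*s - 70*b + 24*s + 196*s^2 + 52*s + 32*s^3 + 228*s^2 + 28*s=20*b^3 + 90*b^2 - 260*b + 32*s^3 + s^2*(424 - 20*b) + s*(-158*b^2 - 1096*b + 104)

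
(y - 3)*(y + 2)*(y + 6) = y^3 + 5*y^2 - 12*y - 36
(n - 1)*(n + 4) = n^2 + 3*n - 4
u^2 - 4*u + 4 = (u - 2)^2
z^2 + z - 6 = (z - 2)*(z + 3)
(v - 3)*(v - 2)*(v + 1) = v^3 - 4*v^2 + v + 6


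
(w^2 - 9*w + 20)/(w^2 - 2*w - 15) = (w - 4)/(w + 3)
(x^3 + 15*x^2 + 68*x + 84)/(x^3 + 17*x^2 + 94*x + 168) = (x + 2)/(x + 4)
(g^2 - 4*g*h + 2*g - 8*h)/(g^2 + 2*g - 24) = (g^2 - 4*g*h + 2*g - 8*h)/(g^2 + 2*g - 24)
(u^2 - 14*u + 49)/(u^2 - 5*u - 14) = (u - 7)/(u + 2)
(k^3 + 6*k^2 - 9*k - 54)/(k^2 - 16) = (k^3 + 6*k^2 - 9*k - 54)/(k^2 - 16)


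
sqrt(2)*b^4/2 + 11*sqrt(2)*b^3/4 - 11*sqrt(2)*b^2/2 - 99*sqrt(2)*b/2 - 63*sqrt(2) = (b + 7/2)*(b - 3*sqrt(2))*(b + 3*sqrt(2))*(sqrt(2)*b/2 + sqrt(2))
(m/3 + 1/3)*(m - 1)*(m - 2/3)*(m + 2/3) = m^4/3 - 13*m^2/27 + 4/27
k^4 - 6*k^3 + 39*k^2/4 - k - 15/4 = (k - 3)*(k - 5/2)*(k - 1)*(k + 1/2)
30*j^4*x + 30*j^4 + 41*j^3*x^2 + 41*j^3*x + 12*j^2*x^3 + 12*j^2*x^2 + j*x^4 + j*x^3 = (j + x)*(5*j + x)*(6*j + x)*(j*x + j)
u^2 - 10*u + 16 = (u - 8)*(u - 2)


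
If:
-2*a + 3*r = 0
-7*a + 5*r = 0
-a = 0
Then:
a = 0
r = 0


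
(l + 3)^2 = l^2 + 6*l + 9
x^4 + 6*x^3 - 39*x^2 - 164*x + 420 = (x - 5)*(x - 2)*(x + 6)*(x + 7)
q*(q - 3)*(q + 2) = q^3 - q^2 - 6*q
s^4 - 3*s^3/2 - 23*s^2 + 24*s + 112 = (s - 4)*(s - 7/2)*(s + 2)*(s + 4)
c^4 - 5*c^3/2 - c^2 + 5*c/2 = c*(c - 5/2)*(c - 1)*(c + 1)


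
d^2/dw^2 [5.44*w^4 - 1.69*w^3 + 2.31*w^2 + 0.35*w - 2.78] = 65.28*w^2 - 10.14*w + 4.62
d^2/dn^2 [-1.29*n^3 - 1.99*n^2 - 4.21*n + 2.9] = -7.74*n - 3.98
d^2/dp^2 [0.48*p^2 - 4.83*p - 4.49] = 0.960000000000000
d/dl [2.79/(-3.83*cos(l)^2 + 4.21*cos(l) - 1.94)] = (11.7459 - 21.3714*cos(l))*sin(l)/(3.83*cos(l)^2 - 4.21*cos(l) + 1.94)^2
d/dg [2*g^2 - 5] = 4*g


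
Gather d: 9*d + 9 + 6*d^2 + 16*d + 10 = 6*d^2 + 25*d + 19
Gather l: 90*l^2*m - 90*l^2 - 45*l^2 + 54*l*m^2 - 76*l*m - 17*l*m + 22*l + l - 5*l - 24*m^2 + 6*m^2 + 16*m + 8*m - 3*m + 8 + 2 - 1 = l^2*(90*m - 135) + l*(54*m^2 - 93*m + 18) - 18*m^2 + 21*m + 9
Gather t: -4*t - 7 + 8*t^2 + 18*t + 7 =8*t^2 + 14*t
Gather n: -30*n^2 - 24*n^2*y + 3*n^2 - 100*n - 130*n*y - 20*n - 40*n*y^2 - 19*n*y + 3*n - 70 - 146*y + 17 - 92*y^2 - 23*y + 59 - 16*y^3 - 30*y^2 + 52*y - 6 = n^2*(-24*y - 27) + n*(-40*y^2 - 149*y - 117) - 16*y^3 - 122*y^2 - 117*y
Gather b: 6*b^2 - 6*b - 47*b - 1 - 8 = 6*b^2 - 53*b - 9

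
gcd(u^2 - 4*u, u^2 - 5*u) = u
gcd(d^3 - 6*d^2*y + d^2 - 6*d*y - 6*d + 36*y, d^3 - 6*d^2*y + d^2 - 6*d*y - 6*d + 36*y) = -d^3 + 6*d^2*y - d^2 + 6*d*y + 6*d - 36*y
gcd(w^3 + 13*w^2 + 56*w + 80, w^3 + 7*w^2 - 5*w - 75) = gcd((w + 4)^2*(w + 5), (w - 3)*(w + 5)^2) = w + 5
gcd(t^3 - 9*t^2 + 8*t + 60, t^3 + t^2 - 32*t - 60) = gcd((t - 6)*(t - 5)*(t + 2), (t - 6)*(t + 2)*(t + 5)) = t^2 - 4*t - 12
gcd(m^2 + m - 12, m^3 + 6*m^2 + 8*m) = m + 4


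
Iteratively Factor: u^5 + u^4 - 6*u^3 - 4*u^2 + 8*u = (u + 2)*(u^4 - u^3 - 4*u^2 + 4*u) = (u - 2)*(u + 2)*(u^3 + u^2 - 2*u) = u*(u - 2)*(u + 2)*(u^2 + u - 2) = u*(u - 2)*(u + 2)^2*(u - 1)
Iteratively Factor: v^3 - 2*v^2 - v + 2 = (v + 1)*(v^2 - 3*v + 2) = (v - 1)*(v + 1)*(v - 2)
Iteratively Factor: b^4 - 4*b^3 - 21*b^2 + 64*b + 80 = (b + 4)*(b^3 - 8*b^2 + 11*b + 20) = (b - 5)*(b + 4)*(b^2 - 3*b - 4) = (b - 5)*(b - 4)*(b + 4)*(b + 1)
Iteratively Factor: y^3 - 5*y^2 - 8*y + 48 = (y - 4)*(y^2 - y - 12) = (y - 4)^2*(y + 3)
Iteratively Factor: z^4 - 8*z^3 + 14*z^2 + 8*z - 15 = (z - 5)*(z^3 - 3*z^2 - z + 3) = (z - 5)*(z - 1)*(z^2 - 2*z - 3) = (z - 5)*(z - 1)*(z + 1)*(z - 3)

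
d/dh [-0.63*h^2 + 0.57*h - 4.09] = 0.57 - 1.26*h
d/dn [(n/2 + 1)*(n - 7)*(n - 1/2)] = 3*n^2/2 - 11*n/2 - 23/4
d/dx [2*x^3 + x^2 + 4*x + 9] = 6*x^2 + 2*x + 4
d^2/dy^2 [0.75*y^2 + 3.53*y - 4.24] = 1.50000000000000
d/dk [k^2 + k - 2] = 2*k + 1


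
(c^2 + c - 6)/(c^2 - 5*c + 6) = (c + 3)/(c - 3)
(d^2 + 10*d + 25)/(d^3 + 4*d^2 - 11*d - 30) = (d + 5)/(d^2 - d - 6)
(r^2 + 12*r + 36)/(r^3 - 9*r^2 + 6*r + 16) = (r^2 + 12*r + 36)/(r^3 - 9*r^2 + 6*r + 16)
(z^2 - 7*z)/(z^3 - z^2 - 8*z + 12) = z*(z - 7)/(z^3 - z^2 - 8*z + 12)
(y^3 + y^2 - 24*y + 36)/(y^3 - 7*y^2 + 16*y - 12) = (y + 6)/(y - 2)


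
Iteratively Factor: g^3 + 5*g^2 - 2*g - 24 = (g + 4)*(g^2 + g - 6) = (g + 3)*(g + 4)*(g - 2)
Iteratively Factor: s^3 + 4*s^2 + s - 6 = (s - 1)*(s^2 + 5*s + 6) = (s - 1)*(s + 3)*(s + 2)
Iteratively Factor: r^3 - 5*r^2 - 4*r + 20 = (r - 2)*(r^2 - 3*r - 10) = (r - 2)*(r + 2)*(r - 5)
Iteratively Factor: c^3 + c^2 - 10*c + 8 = (c + 4)*(c^2 - 3*c + 2) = (c - 1)*(c + 4)*(c - 2)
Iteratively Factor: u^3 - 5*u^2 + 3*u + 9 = (u - 3)*(u^2 - 2*u - 3) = (u - 3)^2*(u + 1)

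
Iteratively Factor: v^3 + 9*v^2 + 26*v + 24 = (v + 2)*(v^2 + 7*v + 12) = (v + 2)*(v + 3)*(v + 4)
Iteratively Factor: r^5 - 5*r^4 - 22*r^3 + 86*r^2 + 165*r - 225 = (r - 5)*(r^4 - 22*r^2 - 24*r + 45) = (r - 5)*(r - 1)*(r^3 + r^2 - 21*r - 45) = (r - 5)*(r - 1)*(r + 3)*(r^2 - 2*r - 15) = (r - 5)^2*(r - 1)*(r + 3)*(r + 3)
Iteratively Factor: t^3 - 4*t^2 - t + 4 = (t - 1)*(t^2 - 3*t - 4) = (t - 4)*(t - 1)*(t + 1)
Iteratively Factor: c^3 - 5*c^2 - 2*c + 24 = (c - 3)*(c^2 - 2*c - 8) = (c - 3)*(c + 2)*(c - 4)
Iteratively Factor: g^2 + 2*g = (g + 2)*(g)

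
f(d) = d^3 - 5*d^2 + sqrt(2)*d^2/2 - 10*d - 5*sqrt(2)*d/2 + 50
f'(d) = 3*d^2 - 10*d + sqrt(2)*d - 10 - 5*sqrt(2)/2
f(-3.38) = 8.09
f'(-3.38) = 49.76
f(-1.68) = 55.88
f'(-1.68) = 9.36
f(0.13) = 48.17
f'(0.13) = -14.60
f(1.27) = 27.93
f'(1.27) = -19.60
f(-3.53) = 0.30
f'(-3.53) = 54.15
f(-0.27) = 53.32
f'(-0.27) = -11.00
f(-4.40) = -58.74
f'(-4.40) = 82.32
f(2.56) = 3.99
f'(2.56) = -15.85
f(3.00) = -2.24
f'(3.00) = -12.29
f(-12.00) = -2133.75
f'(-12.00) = 521.49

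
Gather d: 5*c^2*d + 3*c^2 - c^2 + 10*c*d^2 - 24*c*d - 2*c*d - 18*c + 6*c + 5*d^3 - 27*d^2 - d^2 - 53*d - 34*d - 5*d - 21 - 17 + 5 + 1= 2*c^2 - 12*c + 5*d^3 + d^2*(10*c - 28) + d*(5*c^2 - 26*c - 92) - 32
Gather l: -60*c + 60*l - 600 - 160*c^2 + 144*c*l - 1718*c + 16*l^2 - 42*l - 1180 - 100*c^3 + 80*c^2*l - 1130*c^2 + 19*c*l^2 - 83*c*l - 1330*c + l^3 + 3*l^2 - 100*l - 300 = -100*c^3 - 1290*c^2 - 3108*c + l^3 + l^2*(19*c + 19) + l*(80*c^2 + 61*c - 82) - 2080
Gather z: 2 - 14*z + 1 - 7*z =3 - 21*z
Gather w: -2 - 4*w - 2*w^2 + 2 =-2*w^2 - 4*w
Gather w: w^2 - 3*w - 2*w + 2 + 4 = w^2 - 5*w + 6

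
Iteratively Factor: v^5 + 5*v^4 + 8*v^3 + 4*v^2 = (v)*(v^4 + 5*v^3 + 8*v^2 + 4*v) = v*(v + 2)*(v^3 + 3*v^2 + 2*v) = v^2*(v + 2)*(v^2 + 3*v + 2) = v^2*(v + 1)*(v + 2)*(v + 2)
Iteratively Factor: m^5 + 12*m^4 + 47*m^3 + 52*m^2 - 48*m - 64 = (m + 4)*(m^4 + 8*m^3 + 15*m^2 - 8*m - 16) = (m - 1)*(m + 4)*(m^3 + 9*m^2 + 24*m + 16) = (m - 1)*(m + 4)^2*(m^2 + 5*m + 4) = (m - 1)*(m + 4)^3*(m + 1)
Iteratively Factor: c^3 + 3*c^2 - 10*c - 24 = (c - 3)*(c^2 + 6*c + 8) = (c - 3)*(c + 4)*(c + 2)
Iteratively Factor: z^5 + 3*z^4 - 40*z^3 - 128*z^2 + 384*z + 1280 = (z + 4)*(z^4 - z^3 - 36*z^2 + 16*z + 320) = (z + 4)^2*(z^3 - 5*z^2 - 16*z + 80) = (z + 4)^3*(z^2 - 9*z + 20) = (z - 5)*(z + 4)^3*(z - 4)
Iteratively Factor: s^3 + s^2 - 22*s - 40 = (s - 5)*(s^2 + 6*s + 8) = (s - 5)*(s + 2)*(s + 4)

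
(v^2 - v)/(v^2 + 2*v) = (v - 1)/(v + 2)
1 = 1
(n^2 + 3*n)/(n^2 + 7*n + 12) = n/(n + 4)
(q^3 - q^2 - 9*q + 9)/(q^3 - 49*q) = (q^3 - q^2 - 9*q + 9)/(q*(q^2 - 49))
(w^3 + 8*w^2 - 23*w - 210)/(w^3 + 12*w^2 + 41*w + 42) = (w^2 + w - 30)/(w^2 + 5*w + 6)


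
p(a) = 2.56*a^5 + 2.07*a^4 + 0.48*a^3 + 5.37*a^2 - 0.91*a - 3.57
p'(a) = 12.8*a^4 + 8.28*a^3 + 1.44*a^2 + 10.74*a - 0.91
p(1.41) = 29.62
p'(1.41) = 90.90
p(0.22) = -3.50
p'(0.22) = 1.64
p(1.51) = 39.81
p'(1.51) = 113.64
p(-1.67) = -6.46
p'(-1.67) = 46.16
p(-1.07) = 2.09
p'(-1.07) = -4.12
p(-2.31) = -88.17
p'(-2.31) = 244.37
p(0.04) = -3.60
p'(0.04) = -0.48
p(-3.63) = -1206.57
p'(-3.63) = 1805.50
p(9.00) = 165519.84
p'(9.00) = 90229.31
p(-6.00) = -17132.31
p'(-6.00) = 14786.81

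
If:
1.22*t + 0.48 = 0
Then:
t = -0.39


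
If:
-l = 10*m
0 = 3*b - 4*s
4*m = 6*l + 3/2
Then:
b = 4*s/3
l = -15/64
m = 3/128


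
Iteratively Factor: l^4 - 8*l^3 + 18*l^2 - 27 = (l - 3)*(l^3 - 5*l^2 + 3*l + 9) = (l - 3)*(l + 1)*(l^2 - 6*l + 9) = (l - 3)^2*(l + 1)*(l - 3)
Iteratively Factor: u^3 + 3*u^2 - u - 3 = (u + 1)*(u^2 + 2*u - 3) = (u - 1)*(u + 1)*(u + 3)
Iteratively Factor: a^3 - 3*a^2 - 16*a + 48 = (a + 4)*(a^2 - 7*a + 12) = (a - 4)*(a + 4)*(a - 3)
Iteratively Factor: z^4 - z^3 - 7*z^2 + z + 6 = (z + 2)*(z^3 - 3*z^2 - z + 3) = (z + 1)*(z + 2)*(z^2 - 4*z + 3) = (z - 1)*(z + 1)*(z + 2)*(z - 3)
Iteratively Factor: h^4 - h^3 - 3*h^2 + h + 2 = (h + 1)*(h^3 - 2*h^2 - h + 2) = (h + 1)^2*(h^2 - 3*h + 2) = (h - 2)*(h + 1)^2*(h - 1)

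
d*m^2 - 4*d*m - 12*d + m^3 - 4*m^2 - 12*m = (d + m)*(m - 6)*(m + 2)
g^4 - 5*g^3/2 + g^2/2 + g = g*(g - 2)*(g - 1)*(g + 1/2)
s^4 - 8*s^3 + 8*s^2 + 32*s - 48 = (s - 6)*(s - 2)^2*(s + 2)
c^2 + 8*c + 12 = (c + 2)*(c + 6)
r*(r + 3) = r^2 + 3*r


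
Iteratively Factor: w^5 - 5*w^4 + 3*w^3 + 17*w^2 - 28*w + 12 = (w - 1)*(w^4 - 4*w^3 - w^2 + 16*w - 12) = (w - 3)*(w - 1)*(w^3 - w^2 - 4*w + 4) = (w - 3)*(w - 1)*(w + 2)*(w^2 - 3*w + 2) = (w - 3)*(w - 2)*(w - 1)*(w + 2)*(w - 1)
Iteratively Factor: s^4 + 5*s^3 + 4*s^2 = (s + 1)*(s^3 + 4*s^2) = s*(s + 1)*(s^2 + 4*s) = s*(s + 1)*(s + 4)*(s)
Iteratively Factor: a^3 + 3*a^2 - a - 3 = (a + 3)*(a^2 - 1) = (a + 1)*(a + 3)*(a - 1)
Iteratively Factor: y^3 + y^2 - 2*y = (y)*(y^2 + y - 2) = y*(y + 2)*(y - 1)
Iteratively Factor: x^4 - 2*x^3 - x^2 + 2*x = (x - 1)*(x^3 - x^2 - 2*x) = (x - 2)*(x - 1)*(x^2 + x) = x*(x - 2)*(x - 1)*(x + 1)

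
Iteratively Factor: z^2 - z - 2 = (z - 2)*(z + 1)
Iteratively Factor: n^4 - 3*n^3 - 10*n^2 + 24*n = (n - 4)*(n^3 + n^2 - 6*n) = (n - 4)*(n - 2)*(n^2 + 3*n) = n*(n - 4)*(n - 2)*(n + 3)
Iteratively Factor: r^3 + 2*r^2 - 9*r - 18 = (r + 3)*(r^2 - r - 6) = (r + 2)*(r + 3)*(r - 3)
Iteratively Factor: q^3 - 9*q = (q)*(q^2 - 9) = q*(q - 3)*(q + 3)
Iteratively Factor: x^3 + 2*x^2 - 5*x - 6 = (x + 3)*(x^2 - x - 2) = (x - 2)*(x + 3)*(x + 1)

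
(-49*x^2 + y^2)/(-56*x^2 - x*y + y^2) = (7*x - y)/(8*x - y)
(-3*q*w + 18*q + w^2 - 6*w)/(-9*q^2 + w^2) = (w - 6)/(3*q + w)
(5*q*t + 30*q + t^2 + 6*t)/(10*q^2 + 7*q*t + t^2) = (t + 6)/(2*q + t)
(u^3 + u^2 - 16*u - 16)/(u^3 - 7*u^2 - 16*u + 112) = (u + 1)/(u - 7)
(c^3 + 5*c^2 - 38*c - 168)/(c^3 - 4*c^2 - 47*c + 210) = (c + 4)/(c - 5)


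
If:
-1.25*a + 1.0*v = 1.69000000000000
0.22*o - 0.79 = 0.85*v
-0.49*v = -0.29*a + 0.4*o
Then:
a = -2.16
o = -0.33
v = -1.01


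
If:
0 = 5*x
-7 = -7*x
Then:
No Solution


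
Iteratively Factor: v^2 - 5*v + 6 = (v - 2)*(v - 3)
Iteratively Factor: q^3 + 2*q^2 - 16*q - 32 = (q + 2)*(q^2 - 16) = (q + 2)*(q + 4)*(q - 4)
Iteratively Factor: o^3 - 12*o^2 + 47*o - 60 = (o - 3)*(o^2 - 9*o + 20) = (o - 5)*(o - 3)*(o - 4)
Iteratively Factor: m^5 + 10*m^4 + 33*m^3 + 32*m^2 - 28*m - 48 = (m + 2)*(m^4 + 8*m^3 + 17*m^2 - 2*m - 24) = (m + 2)^2*(m^3 + 6*m^2 + 5*m - 12) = (m + 2)^2*(m + 4)*(m^2 + 2*m - 3) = (m - 1)*(m + 2)^2*(m + 4)*(m + 3)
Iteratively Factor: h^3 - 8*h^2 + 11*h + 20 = (h - 5)*(h^2 - 3*h - 4) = (h - 5)*(h - 4)*(h + 1)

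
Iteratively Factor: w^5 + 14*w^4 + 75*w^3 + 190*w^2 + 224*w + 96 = (w + 1)*(w^4 + 13*w^3 + 62*w^2 + 128*w + 96) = (w + 1)*(w + 4)*(w^3 + 9*w^2 + 26*w + 24) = (w + 1)*(w + 4)^2*(w^2 + 5*w + 6) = (w + 1)*(w + 2)*(w + 4)^2*(w + 3)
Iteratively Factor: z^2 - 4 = (z - 2)*(z + 2)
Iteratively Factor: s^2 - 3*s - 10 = (s + 2)*(s - 5)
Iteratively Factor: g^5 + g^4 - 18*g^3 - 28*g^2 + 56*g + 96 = (g + 3)*(g^4 - 2*g^3 - 12*g^2 + 8*g + 32) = (g - 2)*(g + 3)*(g^3 - 12*g - 16) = (g - 4)*(g - 2)*(g + 3)*(g^2 + 4*g + 4) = (g - 4)*(g - 2)*(g + 2)*(g + 3)*(g + 2)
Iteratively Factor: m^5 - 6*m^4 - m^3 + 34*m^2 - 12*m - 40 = (m + 2)*(m^4 - 8*m^3 + 15*m^2 + 4*m - 20) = (m - 2)*(m + 2)*(m^3 - 6*m^2 + 3*m + 10) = (m - 2)*(m + 1)*(m + 2)*(m^2 - 7*m + 10) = (m - 5)*(m - 2)*(m + 1)*(m + 2)*(m - 2)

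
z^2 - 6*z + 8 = (z - 4)*(z - 2)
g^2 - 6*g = g*(g - 6)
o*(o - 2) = o^2 - 2*o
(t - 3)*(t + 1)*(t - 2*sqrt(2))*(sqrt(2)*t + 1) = sqrt(2)*t^4 - 3*t^3 - 2*sqrt(2)*t^3 - 5*sqrt(2)*t^2 + 6*t^2 + 4*sqrt(2)*t + 9*t + 6*sqrt(2)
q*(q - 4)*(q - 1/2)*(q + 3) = q^4 - 3*q^3/2 - 23*q^2/2 + 6*q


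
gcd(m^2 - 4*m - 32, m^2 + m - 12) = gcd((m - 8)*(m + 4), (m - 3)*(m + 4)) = m + 4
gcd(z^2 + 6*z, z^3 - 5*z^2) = z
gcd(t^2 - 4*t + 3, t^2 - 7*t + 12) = t - 3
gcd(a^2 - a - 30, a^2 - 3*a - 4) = 1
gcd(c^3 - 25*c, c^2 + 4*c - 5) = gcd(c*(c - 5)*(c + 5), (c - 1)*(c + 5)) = c + 5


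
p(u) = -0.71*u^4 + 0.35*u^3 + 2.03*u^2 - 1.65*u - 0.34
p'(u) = -2.84*u^3 + 1.05*u^2 + 4.06*u - 1.65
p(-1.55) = 1.69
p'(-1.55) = 5.16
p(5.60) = -582.70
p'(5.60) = -444.74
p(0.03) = -0.39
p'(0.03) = -1.53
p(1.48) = -0.61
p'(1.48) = -2.55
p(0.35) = -0.66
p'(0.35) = -0.22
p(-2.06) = -4.17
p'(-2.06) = 19.27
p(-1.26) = 2.47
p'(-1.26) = 0.58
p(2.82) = -25.90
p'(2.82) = -45.54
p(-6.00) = -913.12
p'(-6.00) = 625.23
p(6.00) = -781.72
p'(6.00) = -552.93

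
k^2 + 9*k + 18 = (k + 3)*(k + 6)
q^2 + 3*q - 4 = (q - 1)*(q + 4)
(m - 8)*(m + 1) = m^2 - 7*m - 8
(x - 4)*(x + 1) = x^2 - 3*x - 4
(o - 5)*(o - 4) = o^2 - 9*o + 20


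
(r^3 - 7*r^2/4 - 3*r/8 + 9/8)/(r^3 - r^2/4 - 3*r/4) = (r - 3/2)/r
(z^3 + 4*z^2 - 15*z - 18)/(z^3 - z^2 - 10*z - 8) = (z^2 + 3*z - 18)/(z^2 - 2*z - 8)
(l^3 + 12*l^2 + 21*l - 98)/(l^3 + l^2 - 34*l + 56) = (l + 7)/(l - 4)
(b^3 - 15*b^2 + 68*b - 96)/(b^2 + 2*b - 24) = (b^2 - 11*b + 24)/(b + 6)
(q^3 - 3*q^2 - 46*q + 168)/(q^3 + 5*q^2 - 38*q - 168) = (q - 4)/(q + 4)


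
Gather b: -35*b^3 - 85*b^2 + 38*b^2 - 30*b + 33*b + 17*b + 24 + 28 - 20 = -35*b^3 - 47*b^2 + 20*b + 32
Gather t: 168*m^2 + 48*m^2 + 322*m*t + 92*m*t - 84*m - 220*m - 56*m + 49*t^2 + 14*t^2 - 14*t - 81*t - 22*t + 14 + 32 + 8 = 216*m^2 - 360*m + 63*t^2 + t*(414*m - 117) + 54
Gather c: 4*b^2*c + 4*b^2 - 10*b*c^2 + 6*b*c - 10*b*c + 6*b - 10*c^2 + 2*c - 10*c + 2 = 4*b^2 + 6*b + c^2*(-10*b - 10) + c*(4*b^2 - 4*b - 8) + 2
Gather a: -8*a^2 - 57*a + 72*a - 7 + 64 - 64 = -8*a^2 + 15*a - 7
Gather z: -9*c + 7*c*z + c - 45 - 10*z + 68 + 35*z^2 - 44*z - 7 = -8*c + 35*z^2 + z*(7*c - 54) + 16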